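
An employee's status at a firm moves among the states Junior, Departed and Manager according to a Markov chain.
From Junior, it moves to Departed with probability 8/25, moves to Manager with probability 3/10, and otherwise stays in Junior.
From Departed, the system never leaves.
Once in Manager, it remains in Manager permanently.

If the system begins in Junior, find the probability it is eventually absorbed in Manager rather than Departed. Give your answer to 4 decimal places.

0.4839

Let h(s) be the probability of absorption at Manager starting from transient state s. Then h(Manager) = 1 and h(Departed) = 0. By first-step analysis:
h(Junior) = 0.38·h(Junior) + 0.32·0 + 0.3·1
Solving: h(Junior) = 0.4839.
Starting from Junior, the probability is 0.4839.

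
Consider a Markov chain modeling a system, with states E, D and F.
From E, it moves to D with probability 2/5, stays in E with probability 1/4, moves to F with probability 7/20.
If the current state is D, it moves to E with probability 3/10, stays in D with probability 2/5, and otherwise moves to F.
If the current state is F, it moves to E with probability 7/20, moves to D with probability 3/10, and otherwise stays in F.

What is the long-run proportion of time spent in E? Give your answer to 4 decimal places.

Let the stationary distribution be π with π = πP and π_1 + π_2 + π_3 = 1.
π_1 = 0.25·π_1 + 0.3·π_2 + 0.35·π_3
π_2 = 0.4·π_1 + 0.4·π_2 + 0.3·π_3
Solving with the normalization constraint gives π = (0.3015, 0.3668, 0.3317).
So the stationary probability of E is 0.3015.

0.3015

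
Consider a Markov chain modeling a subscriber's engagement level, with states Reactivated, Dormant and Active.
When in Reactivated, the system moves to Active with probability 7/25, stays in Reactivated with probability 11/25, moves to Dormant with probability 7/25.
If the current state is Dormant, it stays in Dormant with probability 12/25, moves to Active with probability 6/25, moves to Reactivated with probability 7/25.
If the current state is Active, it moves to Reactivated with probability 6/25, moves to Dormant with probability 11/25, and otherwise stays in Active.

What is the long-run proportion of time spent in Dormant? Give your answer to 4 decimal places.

Let the stationary distribution be π with π = πP and π_1 + π_2 + π_3 = 1.
π_1 = 0.44·π_1 + 0.28·π_2 + 0.24·π_3
π_2 = 0.28·π_1 + 0.48·π_2 + 0.44·π_3
Solving with the normalization constraint gives π = (0.3202, 0.4050, 0.2748).
So the stationary probability of Dormant is 0.4050.

0.4050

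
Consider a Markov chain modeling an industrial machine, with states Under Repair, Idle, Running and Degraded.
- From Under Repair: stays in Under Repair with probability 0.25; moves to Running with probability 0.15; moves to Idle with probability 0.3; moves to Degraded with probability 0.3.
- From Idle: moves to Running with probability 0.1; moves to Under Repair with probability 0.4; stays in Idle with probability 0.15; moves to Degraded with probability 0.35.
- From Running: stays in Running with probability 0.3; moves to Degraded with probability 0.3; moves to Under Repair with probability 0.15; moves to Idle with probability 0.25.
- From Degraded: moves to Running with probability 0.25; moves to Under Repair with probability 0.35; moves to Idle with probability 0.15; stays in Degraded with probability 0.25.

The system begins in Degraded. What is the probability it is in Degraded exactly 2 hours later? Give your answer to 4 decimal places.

0.2950

Propagate the distribution vector 2 hours from Degraded.
After 0 hours: (0.0000, 0.0000, 0.0000, 1.0000)
After 1 hour: (0.3500, 0.1500, 0.2500, 0.2500)
After 2 hours: (0.2725, 0.2275, 0.2050, 0.2950)
P(in Degraded after 2 hours) = 0.2950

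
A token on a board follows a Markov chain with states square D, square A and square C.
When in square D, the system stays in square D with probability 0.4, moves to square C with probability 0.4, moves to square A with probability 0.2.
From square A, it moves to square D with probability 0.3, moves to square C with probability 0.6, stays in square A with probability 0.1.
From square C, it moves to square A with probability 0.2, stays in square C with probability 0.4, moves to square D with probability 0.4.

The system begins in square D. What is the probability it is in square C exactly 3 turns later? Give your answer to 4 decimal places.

Propagate the distribution vector 3 turns from square D.
After 0 turns: (1.0000, 0.0000, 0.0000)
After 1 turn: (0.4000, 0.2000, 0.4000)
After 2 turns: (0.3800, 0.1800, 0.4400)
After 3 turns: (0.3820, 0.1820, 0.4360)
P(in square C after 3 turns) = 0.4360

0.4360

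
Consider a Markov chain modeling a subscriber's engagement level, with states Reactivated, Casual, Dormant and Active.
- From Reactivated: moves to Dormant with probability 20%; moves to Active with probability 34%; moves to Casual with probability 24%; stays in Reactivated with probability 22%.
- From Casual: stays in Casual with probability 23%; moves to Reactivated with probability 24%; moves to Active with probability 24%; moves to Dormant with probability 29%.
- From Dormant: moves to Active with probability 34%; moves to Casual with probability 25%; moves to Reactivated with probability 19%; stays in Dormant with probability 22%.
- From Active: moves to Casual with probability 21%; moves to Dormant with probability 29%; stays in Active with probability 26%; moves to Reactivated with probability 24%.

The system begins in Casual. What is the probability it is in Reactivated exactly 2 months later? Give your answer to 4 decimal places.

0.2207

Propagate the distribution vector 2 months from Casual.
After 0 months: (0.0000, 1.0000, 0.0000, 0.0000)
After 1 month: (0.2400, 0.2300, 0.2900, 0.2400)
After 2 months: (0.2207, 0.2334, 0.2481, 0.2978)
P(in Reactivated after 2 months) = 0.2207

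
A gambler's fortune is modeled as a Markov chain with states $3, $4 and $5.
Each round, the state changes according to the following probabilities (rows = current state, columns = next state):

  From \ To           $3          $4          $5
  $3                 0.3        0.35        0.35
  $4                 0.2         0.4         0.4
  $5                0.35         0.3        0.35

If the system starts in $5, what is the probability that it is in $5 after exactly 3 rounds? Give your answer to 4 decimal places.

Propagate the distribution vector 3 rounds from $5.
After 0 rounds: (0.0000, 0.0000, 1.0000)
After 1 round: (0.3500, 0.3000, 0.3500)
After 2 rounds: (0.2875, 0.3475, 0.3650)
After 3 rounds: (0.2835, 0.3491, 0.3674)
P(in $5 after 3 rounds) = 0.3674

0.3674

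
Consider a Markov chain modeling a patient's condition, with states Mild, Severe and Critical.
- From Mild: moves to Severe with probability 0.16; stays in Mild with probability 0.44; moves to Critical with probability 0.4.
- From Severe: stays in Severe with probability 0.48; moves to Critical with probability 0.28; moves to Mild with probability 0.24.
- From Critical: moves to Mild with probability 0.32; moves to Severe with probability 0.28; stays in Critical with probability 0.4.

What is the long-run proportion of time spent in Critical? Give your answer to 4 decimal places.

Let the stationary distribution be π with π = πP and π_1 + π_2 + π_3 = 1.
π_1 = 0.44·π_1 + 0.24·π_2 + 0.32·π_3
π_2 = 0.16·π_1 + 0.48·π_2 + 0.28·π_3
Solving with the normalization constraint gives π = (0.3364, 0.2995, 0.3641).
So the stationary probability of Critical is 0.3641.

0.3641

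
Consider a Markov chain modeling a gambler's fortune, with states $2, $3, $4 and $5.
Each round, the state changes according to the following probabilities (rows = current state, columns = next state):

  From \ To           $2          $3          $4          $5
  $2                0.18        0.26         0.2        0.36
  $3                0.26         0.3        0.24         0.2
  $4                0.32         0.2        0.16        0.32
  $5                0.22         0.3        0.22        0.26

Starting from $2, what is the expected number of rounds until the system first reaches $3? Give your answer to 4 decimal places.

Let t(s) be the expected number of rounds to first reach $3 from state s, with t($3) = 0. Conditioning on the first round:
t($2) = 1 + 0.18·t($2) + 0.2·t($4) + 0.36·t($5)
t($4) = 1 + 0.32·t($2) + 0.16·t($4) + 0.32·t($5)
t($5) = 1 + 0.22·t($2) + 0.22·t($4) + 0.26·t($5)
Solving: t($2) = 3.8330, t($4) = 4.0593, t($5) = 3.6977.
Expected rounds from $2 to $3: 3.8330.

3.8330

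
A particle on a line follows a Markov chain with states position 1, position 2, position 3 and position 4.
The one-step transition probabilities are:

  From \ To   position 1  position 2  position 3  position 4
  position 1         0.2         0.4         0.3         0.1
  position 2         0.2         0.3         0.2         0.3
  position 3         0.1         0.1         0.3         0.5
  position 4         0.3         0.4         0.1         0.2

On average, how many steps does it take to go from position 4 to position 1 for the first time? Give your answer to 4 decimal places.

4.2523

Let t(s) be the expected number of steps to first reach position 1 from state s, with t(position 1) = 0. Conditioning on the first step:
t(position 2) = 1 + 0.3·t(position 2) + 0.2·t(position 3) + 0.3·t(position 4)
t(position 3) = 1 + 0.1·t(position 2) + 0.3·t(position 3) + 0.5·t(position 4)
t(position 4) = 1 + 0.4·t(position 2) + 0.1·t(position 3) + 0.2·t(position 4)
Solving: t(position 2) = 4.7196, t(position 3) = 5.1402, t(position 4) = 4.2523.
Expected steps from position 4 to position 1: 4.2523.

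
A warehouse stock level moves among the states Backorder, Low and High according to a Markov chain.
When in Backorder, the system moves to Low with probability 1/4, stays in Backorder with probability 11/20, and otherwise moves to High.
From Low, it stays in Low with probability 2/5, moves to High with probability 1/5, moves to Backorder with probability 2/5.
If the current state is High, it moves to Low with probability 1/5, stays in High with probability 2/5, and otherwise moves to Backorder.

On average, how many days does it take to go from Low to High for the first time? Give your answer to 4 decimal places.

5.0000

Let t(s) be the expected number of days to first reach High from state s, with t(High) = 0. Conditioning on the first day:
t(Backorder) = 1 + 0.55·t(Backorder) + 0.25·t(Low)
t(Low) = 1 + 0.4·t(Backorder) + 0.4·t(Low)
Solving: t(Backorder) = 5.0000, t(Low) = 5.0000.
Expected days from Low to High: 5.0000.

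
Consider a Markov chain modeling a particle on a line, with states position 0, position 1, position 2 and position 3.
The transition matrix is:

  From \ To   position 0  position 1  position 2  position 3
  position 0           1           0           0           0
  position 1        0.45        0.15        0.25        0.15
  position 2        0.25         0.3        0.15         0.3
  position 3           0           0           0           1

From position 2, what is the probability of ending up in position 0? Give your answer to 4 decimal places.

0.5367

Let h(s) be the probability of absorption at position 0 starting from transient state s. Then h(position 0) = 1 and h(position 3) = 0. By first-step analysis:
h(position 1) = 0.45·1 + 0.15·h(position 1) + 0.25·h(position 2) + 0.15·0
h(position 2) = 0.25·1 + 0.3·h(position 1) + 0.15·h(position 2) + 0.3·0
Solving: h(position 1) = 0.6873, h(position 2) = 0.5367.
Starting from position 2, the probability is 0.5367.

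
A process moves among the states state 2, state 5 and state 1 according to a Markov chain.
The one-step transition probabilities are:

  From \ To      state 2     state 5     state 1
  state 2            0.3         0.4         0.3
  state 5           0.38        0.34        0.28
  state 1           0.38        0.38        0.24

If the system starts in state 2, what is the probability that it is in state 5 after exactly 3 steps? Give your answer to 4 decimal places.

0.3723

Propagate the distribution vector 3 steps from state 2.
After 0 steps: (1.0000, 0.0000, 0.0000)
After 1 step: (0.3000, 0.4000, 0.3000)
After 2 steps: (0.3560, 0.3700, 0.2740)
After 3 steps: (0.3515, 0.3723, 0.2762)
P(in state 5 after 3 steps) = 0.3723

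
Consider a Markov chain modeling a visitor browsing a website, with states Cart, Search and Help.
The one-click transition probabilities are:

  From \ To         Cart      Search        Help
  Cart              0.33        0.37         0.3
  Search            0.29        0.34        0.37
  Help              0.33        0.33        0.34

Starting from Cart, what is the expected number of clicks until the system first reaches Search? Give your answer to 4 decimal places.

Let t(s) be the expected number of clicks to first reach Search from state s, with t(Search) = 0. Conditioning on the first click:
t(Cart) = 1 + 0.33·t(Cart) + 0.3·t(Help)
t(Help) = 1 + 0.33·t(Cart) + 0.34·t(Help)
Solving: t(Cart) = 2.7972, t(Help) = 2.9138.
Expected clicks from Cart to Search: 2.7972.

2.7972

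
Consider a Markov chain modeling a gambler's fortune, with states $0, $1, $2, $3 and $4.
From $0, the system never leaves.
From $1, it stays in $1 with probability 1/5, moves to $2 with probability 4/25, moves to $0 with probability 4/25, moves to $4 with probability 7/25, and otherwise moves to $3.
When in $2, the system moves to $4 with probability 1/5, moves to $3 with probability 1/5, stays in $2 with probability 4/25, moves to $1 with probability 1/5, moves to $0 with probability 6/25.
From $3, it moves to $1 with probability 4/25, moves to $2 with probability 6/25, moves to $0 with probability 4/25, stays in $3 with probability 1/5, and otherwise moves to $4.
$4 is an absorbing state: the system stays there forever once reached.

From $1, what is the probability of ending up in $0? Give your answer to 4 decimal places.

Let h(s) be the probability of absorption at $0 starting from transient state s. Then h($0) = 1 and h($4) = 0. By first-step analysis:
h($1) = 0.16·1 + 0.2·h($1) + 0.16·h($2) + 0.2·h($3) + 0.28·0
h($2) = 0.24·1 + 0.2·h($1) + 0.16·h($2) + 0.2·h($3) + 0.2·0
h($3) = 0.16·1 + 0.16·h($1) + 0.24·h($2) + 0.2·h($3) + 0.24·0
Solving: h($1) = 0.4030, h($2) = 0.4830, h($3) = 0.4255.
Starting from $1, the probability is 0.4030.

0.4030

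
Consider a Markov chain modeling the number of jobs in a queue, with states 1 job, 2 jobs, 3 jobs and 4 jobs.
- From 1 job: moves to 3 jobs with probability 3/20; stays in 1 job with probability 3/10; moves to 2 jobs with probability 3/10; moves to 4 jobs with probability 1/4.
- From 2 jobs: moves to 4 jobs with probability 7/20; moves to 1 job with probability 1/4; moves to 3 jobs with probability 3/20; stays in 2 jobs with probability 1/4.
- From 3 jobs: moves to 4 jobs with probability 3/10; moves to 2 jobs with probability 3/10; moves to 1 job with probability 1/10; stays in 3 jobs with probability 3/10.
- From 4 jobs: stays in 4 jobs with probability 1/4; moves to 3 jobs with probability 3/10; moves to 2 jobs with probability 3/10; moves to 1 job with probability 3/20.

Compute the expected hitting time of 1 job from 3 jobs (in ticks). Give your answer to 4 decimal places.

Let t(s) be the expected number of ticks to first reach 1 job from state s, with t(1 job) = 0. Conditioning on the first tick:
t(2 jobs) = 1 + 0.25·t(2 jobs) + 0.15·t(3 jobs) + 0.35·t(4 jobs)
t(3 jobs) = 1 + 0.3·t(2 jobs) + 0.3·t(3 jobs) + 0.3·t(4 jobs)
t(4 jobs) = 1 + 0.3·t(2 jobs) + 0.3·t(3 jobs) + 0.25·t(4 jobs)
Solving: t(2 jobs) = 5.4167, t(3 jobs) = 6.3362, t(4 jobs) = 6.0345.
Expected ticks from 3 jobs to 1 job: 6.3362.

6.3362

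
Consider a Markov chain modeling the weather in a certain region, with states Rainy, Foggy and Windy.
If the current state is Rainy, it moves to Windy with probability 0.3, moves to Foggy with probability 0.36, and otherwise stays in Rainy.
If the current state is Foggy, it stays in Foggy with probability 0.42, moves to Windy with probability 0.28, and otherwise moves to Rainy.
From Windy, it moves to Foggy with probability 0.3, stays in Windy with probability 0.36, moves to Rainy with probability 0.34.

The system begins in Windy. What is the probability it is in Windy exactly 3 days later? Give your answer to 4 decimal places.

0.3118

Propagate the distribution vector 3 days from Windy.
After 0 days: (0.0000, 0.0000, 1.0000)
After 1 day: (0.3400, 0.3000, 0.3600)
After 2 days: (0.3280, 0.3564, 0.3156)
After 3 days: (0.3257, 0.3624, 0.3118)
P(in Windy after 3 days) = 0.3118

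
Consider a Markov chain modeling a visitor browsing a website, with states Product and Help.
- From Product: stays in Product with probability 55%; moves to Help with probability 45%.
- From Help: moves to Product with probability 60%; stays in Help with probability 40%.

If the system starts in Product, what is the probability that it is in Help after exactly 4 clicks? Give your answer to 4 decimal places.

Propagate the distribution vector 4 clicks from Product.
After 0 clicks: (1.0000, 0.0000)
After 1 click: (0.5500, 0.4500)
After 2 clicks: (0.5725, 0.4275)
After 3 clicks: (0.5714, 0.4286)
After 4 clicks: (0.5714, 0.4286)
P(in Help after 4 clicks) = 0.4286

0.4286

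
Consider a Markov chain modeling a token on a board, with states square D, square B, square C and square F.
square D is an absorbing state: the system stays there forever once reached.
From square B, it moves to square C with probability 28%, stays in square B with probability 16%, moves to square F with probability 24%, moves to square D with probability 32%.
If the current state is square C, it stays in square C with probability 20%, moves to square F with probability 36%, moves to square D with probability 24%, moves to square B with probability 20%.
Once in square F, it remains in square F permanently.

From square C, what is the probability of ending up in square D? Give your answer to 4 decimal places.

Let h(s) be the probability of absorption at square D starting from transient state s. Then h(square D) = 1 and h(square F) = 0. By first-step analysis:
h(square B) = 0.32·1 + 0.16·h(square B) + 0.28·h(square C) + 0.24·0
h(square C) = 0.24·1 + 0.2·h(square B) + 0.2·h(square C) + 0.36·0
Solving: h(square B) = 0.5247, h(square C) = 0.4312.
Starting from square C, the probability is 0.4312.

0.4312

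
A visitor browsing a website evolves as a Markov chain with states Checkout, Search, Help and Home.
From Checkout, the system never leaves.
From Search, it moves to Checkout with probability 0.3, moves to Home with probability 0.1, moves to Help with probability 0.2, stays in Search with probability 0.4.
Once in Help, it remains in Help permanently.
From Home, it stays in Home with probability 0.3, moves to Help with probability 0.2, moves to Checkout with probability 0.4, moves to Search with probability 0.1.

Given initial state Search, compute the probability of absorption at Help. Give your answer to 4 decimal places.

Let h(s) be the probability of absorption at Help starting from transient state s. Then h(Help) = 1 and h(Checkout) = 0. By first-step analysis:
h(Search) = 0.3·0 + 0.4·h(Search) + 0.2·1 + 0.1·h(Home)
h(Home) = 0.4·0 + 0.1·h(Search) + 0.2·1 + 0.3·h(Home)
Solving: h(Search) = 0.3902, h(Home) = 0.3415.
Starting from Search, the probability is 0.3902.

0.3902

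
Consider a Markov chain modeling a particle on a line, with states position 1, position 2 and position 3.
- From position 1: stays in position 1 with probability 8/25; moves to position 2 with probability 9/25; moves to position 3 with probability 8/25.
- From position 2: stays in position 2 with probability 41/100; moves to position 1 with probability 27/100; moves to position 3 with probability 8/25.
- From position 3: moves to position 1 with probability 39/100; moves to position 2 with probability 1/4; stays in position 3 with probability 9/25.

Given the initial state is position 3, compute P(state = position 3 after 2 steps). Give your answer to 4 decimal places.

0.3344

Sum over the intermediate state after 1 step:
P = P(position 3→position 1)·P(position 1→position 3) + P(position 3→position 2)·P(position 2→position 3) + P(position 3→position 3)·P(position 3→position 3)
  = 0.39×0.32 + 0.25×0.32 + 0.36×0.36
  = 0.1248 + 0.0800 + 0.1296 = 0.3344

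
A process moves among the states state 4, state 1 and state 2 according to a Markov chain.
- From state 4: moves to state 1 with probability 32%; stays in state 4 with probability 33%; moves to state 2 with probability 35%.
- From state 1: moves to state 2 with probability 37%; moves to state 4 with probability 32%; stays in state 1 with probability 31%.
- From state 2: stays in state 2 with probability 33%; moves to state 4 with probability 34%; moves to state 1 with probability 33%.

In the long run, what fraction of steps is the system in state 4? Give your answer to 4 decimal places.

Let the stationary distribution be π with π = πP and π_1 + π_2 + π_3 = 1.
π_1 = 0.33·π_1 + 0.32·π_2 + 0.34·π_3
π_2 = 0.32·π_1 + 0.31·π_2 + 0.33·π_3
Solving with the normalization constraint gives π = (0.3303, 0.3203, 0.3494).
So the stationary probability of state 4 is 0.3303.

0.3303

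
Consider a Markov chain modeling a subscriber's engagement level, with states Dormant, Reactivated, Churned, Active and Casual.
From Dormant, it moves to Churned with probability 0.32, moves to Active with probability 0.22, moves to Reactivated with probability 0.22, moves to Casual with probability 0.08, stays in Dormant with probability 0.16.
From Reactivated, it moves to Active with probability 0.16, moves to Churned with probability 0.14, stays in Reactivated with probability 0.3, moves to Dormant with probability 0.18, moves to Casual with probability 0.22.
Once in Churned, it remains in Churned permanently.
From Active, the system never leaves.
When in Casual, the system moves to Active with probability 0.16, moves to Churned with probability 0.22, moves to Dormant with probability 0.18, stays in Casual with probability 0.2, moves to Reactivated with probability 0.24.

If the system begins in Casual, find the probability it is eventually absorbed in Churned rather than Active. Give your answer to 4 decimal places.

0.5605

Let h(s) be the probability of absorption at Churned starting from transient state s. Then h(Churned) = 1 and h(Active) = 0. By first-step analysis:
h(Dormant) = 0.16·h(Dormant) + 0.22·h(Reactivated) + 0.32·1 + 0.22·0 + 0.08·h(Casual)
h(Reactivated) = 0.18·h(Dormant) + 0.3·h(Reactivated) + 0.14·1 + 0.16·0 + 0.22·h(Casual)
h(Casual) = 0.18·h(Dormant) + 0.24·h(Reactivated) + 0.22·1 + 0.16·0 + 0.2·h(Casual)
Solving: h(Dormant) = 0.5713, h(Reactivated) = 0.5231, h(Casual) = 0.5605.
Starting from Casual, the probability is 0.5605.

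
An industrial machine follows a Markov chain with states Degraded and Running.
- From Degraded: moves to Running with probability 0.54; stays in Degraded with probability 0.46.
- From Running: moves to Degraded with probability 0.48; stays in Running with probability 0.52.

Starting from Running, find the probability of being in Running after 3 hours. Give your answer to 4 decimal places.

0.5294

Propagate the distribution vector 3 hours from Running.
After 0 hours: (0.0000, 1.0000)
After 1 hour: (0.4800, 0.5200)
After 2 hours: (0.4704, 0.5296)
After 3 hours: (0.4706, 0.5294)
P(in Running after 3 hours) = 0.5294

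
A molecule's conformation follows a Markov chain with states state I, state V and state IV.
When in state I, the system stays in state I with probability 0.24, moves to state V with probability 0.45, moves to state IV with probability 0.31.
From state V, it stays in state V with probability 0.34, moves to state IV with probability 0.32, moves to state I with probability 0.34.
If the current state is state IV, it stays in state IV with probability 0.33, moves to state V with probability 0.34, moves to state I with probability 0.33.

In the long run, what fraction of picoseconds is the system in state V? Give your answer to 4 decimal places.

0.3737

Let the stationary distribution be π with π = πP and π_1 + π_2 + π_3 = 1.
π_1 = 0.24·π_1 + 0.34·π_2 + 0.33·π_3
π_2 = 0.45·π_1 + 0.34·π_2 + 0.34·π_3
Solving with the normalization constraint gives π = (0.3062, 0.3737, 0.3201).
So the stationary probability of state V is 0.3737.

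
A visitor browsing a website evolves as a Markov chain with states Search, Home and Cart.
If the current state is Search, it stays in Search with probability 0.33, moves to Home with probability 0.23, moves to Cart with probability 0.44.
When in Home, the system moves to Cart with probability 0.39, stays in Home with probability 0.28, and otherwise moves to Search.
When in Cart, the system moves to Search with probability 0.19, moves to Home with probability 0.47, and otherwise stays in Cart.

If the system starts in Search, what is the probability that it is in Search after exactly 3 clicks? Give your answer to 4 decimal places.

Propagate the distribution vector 3 clicks from Search.
After 0 clicks: (1.0000, 0.0000, 0.0000)
After 1 click: (0.3300, 0.2300, 0.4400)
After 2 clicks: (0.2684, 0.3471, 0.3845)
After 3 clicks: (0.2762, 0.3396, 0.3842)
P(in Search after 3 clicks) = 0.2762

0.2762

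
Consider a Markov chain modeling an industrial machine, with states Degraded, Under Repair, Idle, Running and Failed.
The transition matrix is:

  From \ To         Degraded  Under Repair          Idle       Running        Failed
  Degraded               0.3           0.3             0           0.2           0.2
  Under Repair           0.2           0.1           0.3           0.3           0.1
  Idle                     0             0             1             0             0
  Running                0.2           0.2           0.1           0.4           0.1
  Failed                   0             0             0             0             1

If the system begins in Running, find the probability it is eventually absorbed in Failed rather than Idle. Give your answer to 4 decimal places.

0.5084

Let h(s) be the probability of absorption at Failed starting from transient state s. Then h(Failed) = 1 and h(Idle) = 0. By first-step analysis:
h(Degraded) = 0.3·h(Degraded) + 0.3·h(Under Repair) + 0.2·h(Running) + 0.2·1
h(Under Repair) = 0.2·h(Degraded) + 0.1·h(Under Repair) + 0.3·0 + 0.3·h(Running) + 0.1·1
h(Running) = 0.2·h(Degraded) + 0.2·h(Under Repair) + 0.1·0 + 0.4·h(Running) + 0.1·1
Solving: h(Degraded) = 0.6092, h(Under Repair) = 0.4160, h(Running) = 0.5084.
Starting from Running, the probability is 0.5084.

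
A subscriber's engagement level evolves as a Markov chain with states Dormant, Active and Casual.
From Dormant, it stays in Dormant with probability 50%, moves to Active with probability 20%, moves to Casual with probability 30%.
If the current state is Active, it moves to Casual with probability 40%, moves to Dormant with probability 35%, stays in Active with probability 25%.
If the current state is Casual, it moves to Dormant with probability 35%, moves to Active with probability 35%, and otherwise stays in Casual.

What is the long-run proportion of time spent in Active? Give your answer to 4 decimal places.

Let the stationary distribution be π with π = πP and π_1 + π_2 + π_3 = 1.
π_1 = 0.5·π_1 + 0.35·π_2 + 0.35·π_3
π_2 = 0.2·π_1 + 0.25·π_2 + 0.35·π_3
Solving with the normalization constraint gives π = (0.4118, 0.2620, 0.3262).
So the stationary probability of Active is 0.2620.

0.2620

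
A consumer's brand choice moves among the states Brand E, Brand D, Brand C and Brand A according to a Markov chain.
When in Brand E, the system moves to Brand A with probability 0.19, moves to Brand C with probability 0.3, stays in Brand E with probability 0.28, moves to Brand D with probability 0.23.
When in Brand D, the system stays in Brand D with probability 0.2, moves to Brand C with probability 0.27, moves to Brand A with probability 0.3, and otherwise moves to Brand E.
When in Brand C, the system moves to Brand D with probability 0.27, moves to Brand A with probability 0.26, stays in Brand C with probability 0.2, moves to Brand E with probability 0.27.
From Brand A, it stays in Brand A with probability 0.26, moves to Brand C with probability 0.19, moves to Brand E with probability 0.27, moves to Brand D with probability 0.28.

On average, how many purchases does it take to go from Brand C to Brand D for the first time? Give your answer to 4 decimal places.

3.8241

Let t(s) be the expected number of purchases to first reach Brand D from state s, with t(Brand D) = 0. Conditioning on the first purchase:
t(Brand E) = 1 + 0.28·t(Brand E) + 0.3·t(Brand C) + 0.19·t(Brand A)
t(Brand C) = 1 + 0.27·t(Brand E) + 0.2·t(Brand C) + 0.26·t(Brand A)
t(Brand A) = 1 + 0.27·t(Brand E) + 0.19·t(Brand C) + 0.26·t(Brand A)
Solving: t(Brand E) = 3.9813, t(Brand C) = 3.8241, t(Brand A) = 3.7859.
Expected purchases from Brand C to Brand D: 3.8241.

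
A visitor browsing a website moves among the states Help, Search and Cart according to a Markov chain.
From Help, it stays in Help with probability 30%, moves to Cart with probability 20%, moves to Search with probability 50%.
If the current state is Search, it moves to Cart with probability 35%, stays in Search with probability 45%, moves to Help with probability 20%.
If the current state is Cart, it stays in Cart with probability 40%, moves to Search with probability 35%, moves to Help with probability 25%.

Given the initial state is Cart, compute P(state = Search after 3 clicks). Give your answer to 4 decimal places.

Propagate the distribution vector 3 clicks from Cart.
After 0 clicks: (0.0000, 0.0000, 1.0000)
After 1 click: (0.2500, 0.3500, 0.4000)
After 2 clicks: (0.2450, 0.4225, 0.3325)
After 3 clicks: (0.2411, 0.4290, 0.3299)
P(in Search after 3 clicks) = 0.4290

0.4290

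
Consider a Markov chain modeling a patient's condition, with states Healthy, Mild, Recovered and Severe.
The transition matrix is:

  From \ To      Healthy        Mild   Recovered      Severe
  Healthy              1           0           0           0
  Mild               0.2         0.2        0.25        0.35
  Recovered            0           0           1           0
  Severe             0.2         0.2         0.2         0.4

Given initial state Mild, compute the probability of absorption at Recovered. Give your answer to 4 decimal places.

0.5366

Let h(s) be the probability of absorption at Recovered starting from transient state s. Then h(Recovered) = 1 and h(Healthy) = 0. By first-step analysis:
h(Mild) = 0.2·0 + 0.2·h(Mild) + 0.25·1 + 0.35·h(Severe)
h(Severe) = 0.2·0 + 0.2·h(Mild) + 0.2·1 + 0.4·h(Severe)
Solving: h(Mild) = 0.5366, h(Severe) = 0.5122.
Starting from Mild, the probability is 0.5366.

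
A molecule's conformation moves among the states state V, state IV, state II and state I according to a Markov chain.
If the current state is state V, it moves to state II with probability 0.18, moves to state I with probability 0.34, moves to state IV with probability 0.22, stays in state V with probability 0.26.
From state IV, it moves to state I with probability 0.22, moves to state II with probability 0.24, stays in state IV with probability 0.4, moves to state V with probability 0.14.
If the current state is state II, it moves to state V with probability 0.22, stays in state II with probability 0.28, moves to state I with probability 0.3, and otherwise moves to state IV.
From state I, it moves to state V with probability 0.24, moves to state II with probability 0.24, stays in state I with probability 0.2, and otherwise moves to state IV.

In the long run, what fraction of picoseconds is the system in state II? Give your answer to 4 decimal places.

0.2369

Let the stationary distribution be π with π = πP and π_1 + π_2 + π_3 + π_4 = 1.
π_1 = 0.26·π_1 + 0.14·π_2 + 0.22·π_3 + 0.24·π_4
π_2 = 0.22·π_1 + 0.4·π_2 + 0.2·π_3 + 0.32·π_4
π_3 = 0.18·π_1 + 0.24·π_2 + 0.28·π_3 + 0.24·π_4
Solving with the normalization constraint gives π = (0.2101, 0.2941, 0.2369, 0.2590).
So the stationary probability of state II is 0.2369.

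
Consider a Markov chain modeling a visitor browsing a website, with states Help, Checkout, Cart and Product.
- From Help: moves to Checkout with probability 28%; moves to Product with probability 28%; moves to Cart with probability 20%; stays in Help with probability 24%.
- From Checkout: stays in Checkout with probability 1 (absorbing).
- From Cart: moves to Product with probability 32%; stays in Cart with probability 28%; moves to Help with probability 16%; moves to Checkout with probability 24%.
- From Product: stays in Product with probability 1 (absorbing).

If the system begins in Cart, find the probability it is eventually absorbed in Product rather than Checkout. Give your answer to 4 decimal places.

Let h(s) be the probability of absorption at Product starting from transient state s. Then h(Product) = 1 and h(Checkout) = 0. By first-step analysis:
h(Help) = 0.24·h(Help) + 0.28·0 + 0.2·h(Cart) + 0.28·1
h(Cart) = 0.16·h(Help) + 0.24·0 + 0.28·h(Cart) + 0.32·1
Solving: h(Help) = 0.5155, h(Cart) = 0.5590.
Starting from Cart, the probability is 0.5590.

0.5590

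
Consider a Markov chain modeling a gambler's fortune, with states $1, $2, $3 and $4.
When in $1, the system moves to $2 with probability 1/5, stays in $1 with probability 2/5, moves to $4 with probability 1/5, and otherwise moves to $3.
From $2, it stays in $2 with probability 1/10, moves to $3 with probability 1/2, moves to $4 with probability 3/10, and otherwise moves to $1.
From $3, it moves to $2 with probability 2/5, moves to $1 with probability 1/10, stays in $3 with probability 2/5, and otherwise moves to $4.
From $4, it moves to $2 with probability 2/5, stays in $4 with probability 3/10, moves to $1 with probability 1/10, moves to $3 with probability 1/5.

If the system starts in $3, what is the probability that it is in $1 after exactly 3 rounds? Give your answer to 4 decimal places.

0.1390

Propagate the distribution vector 3 rounds from $3.
After 0 rounds: (0.0000, 0.0000, 1.0000, 0.0000)
After 1 round: (0.1000, 0.4000, 0.4000, 0.1000)
After 2 rounds: (0.1300, 0.2600, 0.4000, 0.2100)
After 3 rounds: (0.1390, 0.2960, 0.3580, 0.2070)
P(in $1 after 3 rounds) = 0.1390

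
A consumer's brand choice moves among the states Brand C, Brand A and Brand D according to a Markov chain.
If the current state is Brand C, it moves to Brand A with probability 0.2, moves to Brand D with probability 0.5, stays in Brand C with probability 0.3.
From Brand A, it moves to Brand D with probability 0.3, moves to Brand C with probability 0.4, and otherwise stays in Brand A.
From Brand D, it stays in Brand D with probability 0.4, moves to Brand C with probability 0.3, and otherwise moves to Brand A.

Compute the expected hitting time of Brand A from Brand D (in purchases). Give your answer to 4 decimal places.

Let t(s) be the expected number of purchases to first reach Brand A from state s, with t(Brand A) = 0. Conditioning on the first purchase:
t(Brand C) = 1 + 0.3·t(Brand C) + 0.5·t(Brand D)
t(Brand D) = 1 + 0.3·t(Brand C) + 0.4·t(Brand D)
Solving: t(Brand C) = 4.0741, t(Brand D) = 3.7037.
Expected purchases from Brand D to Brand A: 3.7037.

3.7037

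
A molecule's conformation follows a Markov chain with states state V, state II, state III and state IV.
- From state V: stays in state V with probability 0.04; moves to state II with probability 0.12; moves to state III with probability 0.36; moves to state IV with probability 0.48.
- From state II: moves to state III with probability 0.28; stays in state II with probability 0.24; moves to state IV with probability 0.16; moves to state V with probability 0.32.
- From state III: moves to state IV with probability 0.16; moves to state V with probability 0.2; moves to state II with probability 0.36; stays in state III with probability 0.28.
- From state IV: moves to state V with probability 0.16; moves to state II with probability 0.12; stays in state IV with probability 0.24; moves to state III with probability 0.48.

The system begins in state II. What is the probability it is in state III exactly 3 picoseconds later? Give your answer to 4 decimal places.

Propagate the distribution vector 3 picoseconds from state II.
After 0 picoseconds: (0.0000, 1.0000, 0.0000, 0.0000)
After 1 picosecond: (0.3200, 0.2400, 0.2800, 0.1600)
After 2 picoseconds: (0.1712, 0.2160, 0.3376, 0.2752)
After 3 picoseconds: (0.1875, 0.2269, 0.3487, 0.2368)
P(in state III after 3 picoseconds) = 0.3487

0.3487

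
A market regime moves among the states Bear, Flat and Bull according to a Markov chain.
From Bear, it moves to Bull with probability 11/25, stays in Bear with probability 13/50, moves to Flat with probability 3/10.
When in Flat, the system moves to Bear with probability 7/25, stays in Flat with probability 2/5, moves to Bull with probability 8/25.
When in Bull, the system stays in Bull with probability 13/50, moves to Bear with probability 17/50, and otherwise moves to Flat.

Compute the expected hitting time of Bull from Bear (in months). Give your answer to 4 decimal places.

2.5000

Let t(s) be the expected number of months to first reach Bull from state s, with t(Bull) = 0. Conditioning on the first month:
t(Bear) = 1 + 0.26·t(Bear) + 0.3·t(Flat)
t(Flat) = 1 + 0.28·t(Bear) + 0.4·t(Flat)
Solving: t(Bear) = 2.5000, t(Flat) = 2.8333.
Expected months from Bear to Bull: 2.5000.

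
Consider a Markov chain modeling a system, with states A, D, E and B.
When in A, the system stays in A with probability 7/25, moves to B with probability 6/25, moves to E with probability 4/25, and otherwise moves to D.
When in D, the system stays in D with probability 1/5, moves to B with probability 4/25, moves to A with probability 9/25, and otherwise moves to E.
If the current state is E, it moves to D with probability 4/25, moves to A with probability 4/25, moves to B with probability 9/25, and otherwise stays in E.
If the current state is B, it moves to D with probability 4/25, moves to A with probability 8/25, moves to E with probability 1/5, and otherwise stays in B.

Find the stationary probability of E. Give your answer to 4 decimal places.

Let the stationary distribution be π with π = πP and π_1 + π_2 + π_3 + π_4 = 1.
π_1 = 0.28·π_1 + 0.36·π_2 + 0.16·π_3 + 0.32·π_4
π_2 = 0.32·π_1 + 0.2·π_2 + 0.16·π_3 + 0.16·π_4
π_3 = 0.16·π_1 + 0.28·π_2 + 0.32·π_3 + 0.2·π_4
Solving with the normalization constraint gives π = (0.2799, 0.2133, 0.2339, 0.2728).
So the stationary probability of E is 0.2339.

0.2339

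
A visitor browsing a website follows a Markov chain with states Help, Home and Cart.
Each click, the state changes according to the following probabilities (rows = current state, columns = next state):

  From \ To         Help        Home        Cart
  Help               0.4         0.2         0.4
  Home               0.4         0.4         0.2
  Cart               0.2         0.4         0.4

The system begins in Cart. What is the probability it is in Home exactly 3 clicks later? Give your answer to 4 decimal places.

0.3360

Propagate the distribution vector 3 clicks from Cart.
After 0 clicks: (0.0000, 0.0000, 1.0000)
After 1 click: (0.2000, 0.4000, 0.4000)
After 2 clicks: (0.3200, 0.3600, 0.3200)
After 3 clicks: (0.3360, 0.3360, 0.3280)
P(in Home after 3 clicks) = 0.3360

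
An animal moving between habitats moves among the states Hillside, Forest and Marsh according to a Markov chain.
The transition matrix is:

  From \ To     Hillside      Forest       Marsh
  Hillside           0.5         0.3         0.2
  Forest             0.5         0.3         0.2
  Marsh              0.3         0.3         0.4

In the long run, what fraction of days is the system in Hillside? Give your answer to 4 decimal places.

0.4500

Let the stationary distribution be π with π = πP and π_1 + π_2 + π_3 = 1.
π_1 = 0.5·π_1 + 0.5·π_2 + 0.3·π_3
π_2 = 0.3·π_1 + 0.3·π_2 + 0.3·π_3
Solving with the normalization constraint gives π = (0.4500, 0.3000, 0.2500).
So the stationary probability of Hillside is 0.4500.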